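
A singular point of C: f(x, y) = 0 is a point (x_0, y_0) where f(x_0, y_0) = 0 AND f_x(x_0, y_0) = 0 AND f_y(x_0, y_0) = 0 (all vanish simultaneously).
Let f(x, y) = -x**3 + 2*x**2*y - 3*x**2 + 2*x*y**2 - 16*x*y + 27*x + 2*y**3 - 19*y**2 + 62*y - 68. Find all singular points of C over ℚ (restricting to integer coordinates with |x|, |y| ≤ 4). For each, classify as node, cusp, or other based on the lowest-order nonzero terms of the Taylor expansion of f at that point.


Singular points: {(1, 3)}; classification: cusp.

Compute partial derivatives:
  f_x = -3*x**2 + 4*x*y - 6*x + 2*y**2 - 16*y + 27.
  f_y = 2*x**2 + 4*x*y - 16*x + 6*y**2 - 38*y + 62.
Scan x_0 ∈ {−4, ..., 4}. For each x_0, f_y(x_0, y) is a polynomial in y; find its integer roots y ∈ {−4, ..., 4}, then test f_x and f at those candidates.
  x = -4: f_y(-4, y) = 6*y**2 - 54*y + 158; no integer root y with |y| ≤ 4.
  x = -3: f_y(-3, y) = 6*y**2 - 50*y + 128; no integer root y with |y| ≤ 4.
  x = -2: f_y(-2, y) = 6*y**2 - 46*y + 102; no integer root y with |y| ≤ 4.
  x = -1: f_y(-1, y) = 6*y**2 - 42*y + 80; no integer root y with |y| ≤ 4.
  x = 0: f_y(0, y) = 6*y**2 - 38*y + 62; no integer root y with |y| ≤ 4.
  x = 1: f_y(1, y) = 6*y**2 - 34*y + 48; vanishes at y ∈ {3}. (1, 3): f_x = 0, f = 0 — SINGULAR.
  x = 2: f_y(2, y) = 6*y**2 - 30*y + 38; no integer root y with |y| ≤ 4.
  x = 3: f_y(3, y) = 6*y**2 - 26*y + 32; no integer root y with |y| ≤ 4.
  x = 4: f_y(4, y) = 6*y**2 - 22*y + 30; no integer root y with |y| ≤ 4.
Only singular point on the grid: (1, 3).
Classify: substitute x = 1 + u, y = 3 + v and expand: f = -u**3 + 2*u**2*v + 2*u*v**2 + 2*v**3 + v**2.
No constant or linear terms (consistent with a singular point). Quadratic part: v**2. Cubic part: -u**3 + 2*u**2*v + 2*u*v**2 + 2*v**3.
The quadratic part v**2 is a perfect square, so there is a single (double) tangent line v = 0, i.e. y = 3. Restricting the cubic part to that line (v = 0) leaves -u**3 ≠ 0, so f is not divisible by v and the branch is v² ≈ u**3 to lowest order — this is a cusp.
Classification: cusp.


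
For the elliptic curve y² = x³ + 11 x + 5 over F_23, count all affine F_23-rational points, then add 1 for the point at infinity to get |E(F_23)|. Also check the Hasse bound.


Affine points = {(2, 9), (2, 14), (5, 1), (5, 22), (11, 10), (11, 13), (12, 5), (12, 18), (15, 7), (15, 16), (18, 3), (18, 20), (19, 9), (19, 14), (22, 4), (22, 19)}; affine count = 16; |E(F_23)| = 17.

Discriminant check: Δ ∝ 4a³ + 27b² = 4·11³ + 27·5² = 4·1331 + 27·25 ≡ 19 (mod 23). Nonzero ⇒ E is nonsingular.
For each x ∈ F_23, compute rhs = x³ + 11·x + 5 mod 23, then count y ∈ F_23 with y² ≡ rhs.
  x = 0: rhs = 5, matching y values: none (0 points).
  x = 1: rhs = 17, matching y values: none (0 points).
  x = 2: rhs = 12, matching y values: 9, 14 (2 points).
  x = 3: rhs = 19, matching y values: none (0 points).
  x = 4: rhs = 21, matching y values: none (0 points).
  x = 5: rhs = 1, matching y values: 1, 22 (2 points).
  x = 6: rhs = 11, matching y values: none (0 points).
  x = 7: rhs = 11, matching y values: none (0 points).
  x = 8: rhs = 7, matching y values: none (0 points).
  x = 9: rhs = 5, matching y values: none (0 points).
  x = 10: rhs = 11, matching y values: none (0 points).
  x = 11: rhs = 8, matching y values: 10, 13 (2 points).
  x = 12: rhs = 2, matching y values: 5, 18 (2 points).
  x = 13: rhs = 22, matching y values: none (0 points).
  x = 14: rhs = 5, matching y values: none (0 points).
  x = 15: rhs = 3, matching y values: 7, 16 (2 points).
  x = 16: rhs = 22, matching y values: none (0 points).
  x = 17: rhs = 22, matching y values: none (0 points).
  x = 18: rhs = 9, matching y values: 3, 20 (2 points).
  x = 19: rhs = 12, matching y values: 9, 14 (2 points).
  x = 20: rhs = 14, matching y values: none (0 points).
  x = 21: rhs = 21, matching y values: none (0 points).
  x = 22: rhs = 16, matching y values: 4, 19 (2 points).
Total affine count: 16.
Full point count |E(F_23)| = 16 + 1 = 17.
Hasse bound: |17 − (23+1)| = |-7| = 7 ≤ 2√23 ≈ 9.5917 ✓.


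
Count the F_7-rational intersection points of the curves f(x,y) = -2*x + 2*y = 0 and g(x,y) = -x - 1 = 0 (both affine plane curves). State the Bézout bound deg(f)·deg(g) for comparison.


Common zeros: {(6, 6)}; count = 1; Bézout bound = 1.

deg(f) = 1, deg(g) = 1, so Bézout bound = 1.
Scan x ∈ F_7. For each x, list the y ∈ F_7 with f(x, y) ≡ 0 and those with g(x, y) ≡ 0 (mod 7); the common zeros in that column are the intersection.
  x = 0: f ≡ 0 at y ∈ {0}; g ≡ 0 at y ∈ ∅; common: ∅.
  x = 1: f ≡ 0 at y ∈ {1}; g ≡ 0 at y ∈ ∅; common: ∅.
  x = 2: f ≡ 0 at y ∈ {2}; g ≡ 0 at y ∈ ∅; common: ∅.
  x = 3: f ≡ 0 at y ∈ {3}; g ≡ 0 at y ∈ ∅; common: ∅.
  x = 4: f ≡ 0 at y ∈ {4}; g ≡ 0 at y ∈ ∅; common: ∅.
  x = 5: f ≡ 0 at y ∈ {5}; g ≡ 0 at y ∈ ∅; common: ∅.
  x = 6: f ≡ 0 at y ∈ {6}; g ≡ 0 at y ∈ {0, 1, 2, 3, 4, 5, 6}; common: {6}.
Collecting: common zeros = {(6, 6)}, so the count is 1.
Comparison with the Bézout bound: 1 ≤ 1 = deg(f)·deg(g), as expected for curves with no common component (the bound is attained).


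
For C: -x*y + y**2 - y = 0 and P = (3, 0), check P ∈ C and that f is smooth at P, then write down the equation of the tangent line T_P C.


Tangent line at P: -4*y = 0.

Step 1: f(3, 0) = 0, so P lies on C.
Step 2: partial derivatives
  f_x(x, y) = -y, f_y(x, y) = -x + 2*y - 1.
  f_x(P) = 0, f_y(P) = -4 (gradient nonzero, so P is smooth).
Step 3: tangent line at P: 0·(x − 3) + -4·(y − 0) = 0.
Expanding: -4*y = 0.


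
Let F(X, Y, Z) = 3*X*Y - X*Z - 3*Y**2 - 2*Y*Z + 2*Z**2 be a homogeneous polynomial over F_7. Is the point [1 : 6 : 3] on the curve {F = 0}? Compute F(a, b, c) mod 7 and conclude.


F(1,6,3) ≡ 1 (mod 7); P is NOT on the curve.

Evaluate F(1, 6, 3) term-by-term (mod 7).
  3*X*Y ↦ 3·1·6·1 = 18
  -X*Z ↦ -1·1·1·3 = -3
  -3*Y**2 ↦ -3·1·36·1 = -108
  -2*Y*Z ↦ -2·1·6·3 = -36
  2*Z**2 ↦ 2·1·1·9 = 18
Sum: F(1, 6, 3) = (18) + (-3) + (-108) + (-36) + (18) = -111.
Reducing mod 7: -111 ≡ 1 (mod 7).
Since F(a, b, c) ≡ 1 ≠ 0 (mod 7), P does NOT lie on the curve.


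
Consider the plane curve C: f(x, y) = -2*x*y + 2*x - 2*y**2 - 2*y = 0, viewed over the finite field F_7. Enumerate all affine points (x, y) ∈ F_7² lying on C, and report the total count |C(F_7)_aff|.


Affine F_7-points: {(0, 0), (0, 6), (1, 2), (1, 3), (3, 5), (5, 4)}; count = 6.

For each of the 49 pairs (x, y) ∈ F_7², evaluate f(x, y) mod 7. Record the zeros.
  x = 0: [0↦0, 1↦3, 2↦2, 3↦4, 4↦2, 5↦3, 6↦0]  zeros at y ∈ {0, 6}
  x = 1: [0↦2, 1↦3, 2↦0, 3↦0, 4↦3, 5↦2, 6↦4]  zeros at y ∈ {2, 3}
  x = 2: [0↦4, 1↦3, 2↦5, 3↦3, 4↦4, 5↦1, 6↦1]  zeros at y ∈ ∅
  x = 3: [0↦6, 1↦3, 2↦3, 3↦6, 4↦5, 5↦0, 6↦5]  zeros at y ∈ {5}
  x = 4: [0↦1, 1↦3, 2↦1, 3↦2, 4↦6, 5↦6, 6↦2]  zeros at y ∈ ∅
  x = 5: [0↦3, 1↦3, 2↦6, 3↦5, 4↦0, 5↦5, 6↦6]  zeros at y ∈ {4}
  x = 6: [0↦5, 1↦3, 2↦4, 3↦1, 4↦1, 5↦4, 6↦3]  zeros at y ∈ ∅
Collecting zeros: affine points = {(0, 0), (0, 6), (1, 2), (1, 3), (3, 5), (5, 4)}.
Total count |C(F_7)_aff| = 6.


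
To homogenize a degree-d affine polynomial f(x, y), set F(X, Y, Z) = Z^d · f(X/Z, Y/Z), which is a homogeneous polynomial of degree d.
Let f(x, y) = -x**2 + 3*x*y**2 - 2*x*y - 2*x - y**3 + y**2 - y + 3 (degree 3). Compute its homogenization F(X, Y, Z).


F(X, Y, Z) = -X**2*Z + 3*X*Y**2 - 2*X*Y*Z - 2*X*Z**2 - Y**3 + Y**2*Z - Y*Z**2 + 3*Z**3

deg(f) = 3.
Substitute x = X/Z, y = Y/Z into f, then multiply by Z^3.
  monomial -1·x^2·y^0 ↦ -1·X^2·Y^0·Z^1.
  monomial 3·x^1·y^2 ↦ 3·X^1·Y^2·Z^0.
  monomial -2·x^1·y^1 ↦ -2·X^1·Y^1·Z^1.
  monomial -2·x^1·y^0 ↦ -2·X^1·Y^0·Z^2.
  monomial -1·x^0·y^3 ↦ -1·X^0·Y^3·Z^0.
  monomial 1·x^0·y^2 ↦ 1·X^0·Y^2·Z^1.
  monomial -1·x^0·y^1 ↦ -1·X^0·Y^1·Z^2.
  monomial 3·x^0·y^0 ↦ 3·X^0·Y^0·Z^3.
Collecting: F(X, Y, Z) = -X**2*Z + 3*X*Y**2 - 2*X*Y*Z - 2*X*Z**2 - Y**3 + Y**2*Z - Y*Z**2 + 3*Z**3.


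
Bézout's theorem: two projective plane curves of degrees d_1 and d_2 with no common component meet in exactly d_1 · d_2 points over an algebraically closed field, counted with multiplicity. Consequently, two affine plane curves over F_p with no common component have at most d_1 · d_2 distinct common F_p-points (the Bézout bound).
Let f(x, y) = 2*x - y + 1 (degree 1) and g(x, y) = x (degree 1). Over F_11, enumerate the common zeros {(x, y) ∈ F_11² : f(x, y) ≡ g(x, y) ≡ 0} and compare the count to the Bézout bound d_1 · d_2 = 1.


Common zeros: {(0, 1)}; count = 1; Bézout bound = 1.

deg(f) = 1, deg(g) = 1, so Bézout bound = 1.
Scan x ∈ F_11. For each x, list the y ∈ F_11 with f(x, y) ≡ 0 and those with g(x, y) ≡ 0 (mod 11); the common zeros in that column are the intersection.
  x = 0: f ≡ 0 at y ∈ {1}; g ≡ 0 at y ∈ {0, 1, 2, 3, 4, 5, 6, 7, 8, 9, 10}; common: {1}.
  x = 1: f ≡ 0 at y ∈ {3}; g ≡ 0 at y ∈ ∅; common: ∅.
  x = 2: f ≡ 0 at y ∈ {5}; g ≡ 0 at y ∈ ∅; common: ∅.
  x = 3: f ≡ 0 at y ∈ {7}; g ≡ 0 at y ∈ ∅; common: ∅.
  x = 4: f ≡ 0 at y ∈ {9}; g ≡ 0 at y ∈ ∅; common: ∅.
  x = 5: f ≡ 0 at y ∈ {0}; g ≡ 0 at y ∈ ∅; common: ∅.
  x = 6: f ≡ 0 at y ∈ {2}; g ≡ 0 at y ∈ ∅; common: ∅.
  x = 7: f ≡ 0 at y ∈ {4}; g ≡ 0 at y ∈ ∅; common: ∅.
  x = 8: f ≡ 0 at y ∈ {6}; g ≡ 0 at y ∈ ∅; common: ∅.
  x = 9: f ≡ 0 at y ∈ {8}; g ≡ 0 at y ∈ ∅; common: ∅.
  x = 10: f ≡ 0 at y ∈ {10}; g ≡ 0 at y ∈ ∅; common: ∅.
Collecting: common zeros = {(0, 1)}, so the count is 1.
Comparison with the Bézout bound: 1 ≤ 1 = deg(f)·deg(g), as expected for curves with no common component (the bound is attained).


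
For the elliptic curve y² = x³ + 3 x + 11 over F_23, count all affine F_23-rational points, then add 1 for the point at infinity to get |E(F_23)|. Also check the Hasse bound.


Affine points = {(2, 5), (2, 18), (3, 1), (3, 22), (4, 8), (4, 15), (5, 6), (5, 17), (8, 8), (8, 15), (9, 10), (9, 13), (10, 11), (10, 12), (11, 8), (11, 15), (12, 2), (12, 21), (13, 4), (13, 19), (15, 2), (15, 21), (18, 3), (18, 20), (19, 2), (19, 21)}; affine count = 26; |E(F_23)| = 27.

Discriminant check: Δ ∝ 4a³ + 27b² = 4·3³ + 27·11² = 4·27 + 27·121 ≡ 17 (mod 23). Nonzero ⇒ E is nonsingular.
For each x ∈ F_23, compute rhs = x³ + 3·x + 11 mod 23, then count y ∈ F_23 with y² ≡ rhs.
  x = 0: rhs = 11, matching y values: none (0 points).
  x = 1: rhs = 15, matching y values: none (0 points).
  x = 2: rhs = 2, matching y values: 5, 18 (2 points).
  x = 3: rhs = 1, matching y values: 1, 22 (2 points).
  x = 4: rhs = 18, matching y values: 8, 15 (2 points).
  x = 5: rhs = 13, matching y values: 6, 17 (2 points).
  x = 6: rhs = 15, matching y values: none (0 points).
  x = 7: rhs = 7, matching y values: none (0 points).
  x = 8: rhs = 18, matching y values: 8, 15 (2 points).
  x = 9: rhs = 8, matching y values: 10, 13 (2 points).
  x = 10: rhs = 6, matching y values: 11, 12 (2 points).
  x = 11: rhs = 18, matching y values: 8, 15 (2 points).
  x = 12: rhs = 4, matching y values: 2, 21 (2 points).
  x = 13: rhs = 16, matching y values: 4, 19 (2 points).
  x = 14: rhs = 14, matching y values: none (0 points).
  x = 15: rhs = 4, matching y values: 2, 21 (2 points).
  x = 16: rhs = 15, matching y values: none (0 points).
  x = 17: rhs = 7, matching y values: none (0 points).
  x = 18: rhs = 9, matching y values: 3, 20 (2 points).
  x = 19: rhs = 4, matching y values: 2, 21 (2 points).
  x = 20: rhs = 21, matching y values: none (0 points).
  x = 21: rhs = 20, matching y values: none (0 points).
  x = 22: rhs = 7, matching y values: none (0 points).
Total affine count: 26.
Full point count |E(F_23)| = 26 + 1 = 27.
Hasse bound: |27 − (23+1)| = |3| = 3 ≤ 2√23 ≈ 9.5917 ✓.


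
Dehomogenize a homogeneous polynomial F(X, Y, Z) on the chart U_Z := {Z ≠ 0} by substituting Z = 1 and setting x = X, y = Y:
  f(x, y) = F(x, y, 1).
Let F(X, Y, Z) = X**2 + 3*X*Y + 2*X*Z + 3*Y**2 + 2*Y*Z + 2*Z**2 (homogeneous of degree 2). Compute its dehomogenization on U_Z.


f(x, y) = x**2 + 3*x*y + 2*x + 3*y**2 + 2*y + 2

On U_Z we set Z = 1. Each monomial c·X^i·Y^j·Z^k in F becomes c·x^i·y^j·1^k = c·x^i·y^j.
Substituting Z = 1: F(X, Y, 1) = x**2 + 3*x*y + 2*x + 3*y**2 + 2*y + 2.
Note: deg(f) ≤ deg(F) = 2; strict inequality happens when F is divisible by Z (lost terms).


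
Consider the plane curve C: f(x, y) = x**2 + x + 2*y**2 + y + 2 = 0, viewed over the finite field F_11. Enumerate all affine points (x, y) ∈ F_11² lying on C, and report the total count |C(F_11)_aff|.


Affine F_11-points: {(2, 1), (2, 4), (4, 0), (4, 5), (5, 6), (5, 10), (6, 0), (6, 5), (8, 1), (8, 4)}; count = 10.

For each of the 121 pairs (x, y) ∈ F_11², evaluate f(x, y) mod 11. Record the zeros.
  x = 0: [0↦2, 1↦5, 2↦1, 3↦1, 4↦5, 5↦2, 6↦3, 7↦8, 8↦6, 9↦8, 10↦3]  zeros at y ∈ ∅
  x = 1: [0↦4, 1↦7, 2↦3, 3↦3, 4↦7, 5↦4, 6↦5, 7↦10, 8↦8, 9↦10, 10↦5]  zeros at y ∈ ∅
  x = 2: [0↦8, 1↦0, 2↦7, 3↦7, 4↦0, 5↦8, 6↦9, 7↦3, 8↦1, 9↦3, 10↦9]  zeros at y ∈ {1, 4}
  x = 3: [0↦3, 1↦6, 2↦2, 3↦2, 4↦6, 5↦3, 6↦4, 7↦9, 8↦7, 9↦9, 10↦4]  zeros at y ∈ ∅
  x = 4: [0↦0, 1↦3, 2↦10, 3↦10, 4↦3, 5↦0, 6↦1, 7↦6, 8↦4, 9↦6, 10↦1]  zeros at y ∈ {0, 5}
  x = 5: [0↦10, 1↦2, 2↦9, 3↦9, 4↦2, 5↦10, 6↦0, 7↦5, 8↦3, 9↦5, 10↦0]  zeros at y ∈ {6, 10}
  x = 6: [0↦0, 1↦3, 2↦10, 3↦10, 4↦3, 5↦0, 6↦1, 7↦6, 8↦4, 9↦6, 10↦1]  zeros at y ∈ {0, 5}
  x = 7: [0↦3, 1↦6, 2↦2, 3↦2, 4↦6, 5↦3, 6↦4, 7↦9, 8↦7, 9↦9, 10↦4]  zeros at y ∈ ∅
  x = 8: [0↦8, 1↦0, 2↦7, 3↦7, 4↦0, 5↦8, 6↦9, 7↦3, 8↦1, 9↦3, 10↦9]  zeros at y ∈ {1, 4}
  x = 9: [0↦4, 1↦7, 2↦3, 3↦3, 4↦7, 5↦4, 6↦5, 7↦10, 8↦8, 9↦10, 10↦5]  zeros at y ∈ ∅
  x = 10: [0↦2, 1↦5, 2↦1, 3↦1, 4↦5, 5↦2, 6↦3, 7↦8, 8↦6, 9↦8, 10↦3]  zeros at y ∈ ∅
Collecting zeros: affine points = {(2, 1), (2, 4), (4, 0), (4, 5), (5, 6), (5, 10), (6, 0), (6, 5), (8, 1), (8, 4)}.
Total count |C(F_11)_aff| = 10.


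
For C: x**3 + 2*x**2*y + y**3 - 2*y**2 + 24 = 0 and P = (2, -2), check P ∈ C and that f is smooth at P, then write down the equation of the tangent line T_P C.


Tangent line at P: -4*x + 28*y + 64 = 0.

Step 1: f(2, -2) = 0, so P lies on C.
Step 2: partial derivatives
  f_x(x, y) = 3*x**2 + 4*x*y, f_y(x, y) = 2*x**2 + 3*y**2 - 4*y.
  f_x(P) = -4, f_y(P) = 28 (gradient nonzero, so P is smooth).
Step 3: tangent line at P: -4·(x − 2) + 28·(y − -2) = 0.
Expanding: -4*x + 28*y + 64 = 0.


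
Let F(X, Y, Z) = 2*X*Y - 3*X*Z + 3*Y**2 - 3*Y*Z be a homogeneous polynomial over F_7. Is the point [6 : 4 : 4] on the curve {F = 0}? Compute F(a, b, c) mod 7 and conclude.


F(6,4,4) ≡ 4 (mod 7); P is NOT on the curve.

Evaluate F(6, 4, 4) term-by-term (mod 7).
  2*X*Y ↦ 2·6·4·1 = 48
  -3*X*Z ↦ -3·6·1·4 = -72
  3*Y**2 ↦ 3·1·16·1 = 48
  -3*Y*Z ↦ -3·1·4·4 = -48
Sum: F(6, 4, 4) = (48) + (-72) + (48) + (-48) = -24.
Reducing mod 7: -24 ≡ 4 (mod 7).
Since F(a, b, c) ≡ 4 ≠ 0 (mod 7), P does NOT lie on the curve.


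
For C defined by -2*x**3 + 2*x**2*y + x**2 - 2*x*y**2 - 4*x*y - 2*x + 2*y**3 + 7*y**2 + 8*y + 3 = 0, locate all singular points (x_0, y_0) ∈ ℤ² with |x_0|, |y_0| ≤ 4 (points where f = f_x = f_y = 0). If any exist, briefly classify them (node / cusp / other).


Singular points: {(0, -1)}; classification: node.

Compute partial derivatives:
  f_x = -6*x**2 + 4*x*y + 2*x - 2*y**2 - 4*y - 2.
  f_y = 2*x**2 - 4*x*y - 4*x + 6*y**2 + 14*y + 8.
Scan x_0 ∈ {−4, ..., 4}. For each x_0, f_y(x_0, y) is a polynomial in y; find its integer roots y ∈ {−4, ..., 4}, then test f_x and f at those candidates.
  x = -4: f_y(-4, y) = 6*y**2 + 30*y + 56; no integer root y with |y| ≤ 4.
  x = -3: f_y(-3, y) = 6*y**2 + 26*y + 38; no integer root y with |y| ≤ 4.
  x = -2: f_y(-2, y) = 6*y**2 + 22*y + 24; no integer root y with |y| ≤ 4.
  x = -1: f_y(-1, y) = 6*y**2 + 18*y + 14; no integer root y with |y| ≤ 4.
  x = 0: f_y(0, y) = 6*y**2 + 14*y + 8; vanishes at y ∈ {-1}. (0, -1): f_x = 0, f = 0 — SINGULAR.
  x = 1: f_y(1, y) = 6*y**2 + 10*y + 6; no integer root y with |y| ≤ 4.
  x = 2: f_y(2, y) = 6*y**2 + 6*y + 8; no integer root y with |y| ≤ 4.
  x = 3: f_y(3, y) = 6*y**2 + 2*y + 14; no integer root y with |y| ≤ 4.
  x = 4: f_y(4, y) = 6*y**2 - 2*y + 24; no integer root y with |y| ≤ 4.
Only singular point on the grid: (0, -1).
Classify: substitute x = 0 + u, y = -1 + v and expand: f = -2*u**3 + 2*u**2*v - u**2 - 2*u*v**2 + 2*v**3 + v**2.
No constant or linear terms (consistent with a singular point). Quadratic part: -u**2 + v**2. Cubic part: -2*u**3 + 2*u**2*v - 2*u*v**2 + 2*v**3.
The quadratic part v**2 - u**2 = (v − u)(v + u) splits into two distinct linear factors, so there are two distinct tangent lines y − -1 = ±(x − 0) — this is a node (ordinary double point).
Classification: node.


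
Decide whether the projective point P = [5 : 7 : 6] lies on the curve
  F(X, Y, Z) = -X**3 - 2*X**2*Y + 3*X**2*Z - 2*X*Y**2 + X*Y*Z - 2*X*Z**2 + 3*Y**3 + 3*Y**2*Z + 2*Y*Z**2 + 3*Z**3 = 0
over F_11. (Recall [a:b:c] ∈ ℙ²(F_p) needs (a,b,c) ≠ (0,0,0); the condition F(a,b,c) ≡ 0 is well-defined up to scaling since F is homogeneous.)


F(5,7,6) ≡ 0 (mod 11); P is on the curve.

Evaluate F(5, 7, 6) term-by-term (mod 11).
  -X**3 ↦ -1·125·1·1 = -125
  -2*X**2*Y ↦ -2·25·7·1 = -350
  3*X**2*Z ↦ 3·25·1·6 = 450
  -2*X*Y**2 ↦ -2·5·49·1 = -490
  X*Y*Z ↦ 1·5·7·6 = 210
  -2*X*Z**2 ↦ -2·5·1·36 = -360
  3*Y**3 ↦ 3·1·343·1 = 1029
  3*Y**2*Z ↦ 3·1·49·6 = 882
  2*Y*Z**2 ↦ 2·1·7·36 = 504
  3*Z**3 ↦ 3·1·1·216 = 648
Sum: F(5, 7, 6) = (-125) + (-350) + (450) + (-490) + (210) + (-360) + (1029) + (882) + (504) + (648) = 2398.
Reducing mod 11: 2398 ≡ 0 (mod 11).
Since F(a, b, c) ≡ 0 (mod 11), P lies on the curve.


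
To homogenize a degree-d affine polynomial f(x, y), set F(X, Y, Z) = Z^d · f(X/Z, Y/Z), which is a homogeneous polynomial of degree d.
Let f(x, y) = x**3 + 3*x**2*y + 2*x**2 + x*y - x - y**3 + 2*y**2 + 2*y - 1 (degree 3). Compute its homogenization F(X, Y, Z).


F(X, Y, Z) = X**3 + 3*X**2*Y + 2*X**2*Z + X*Y*Z - X*Z**2 - Y**3 + 2*Y**2*Z + 2*Y*Z**2 - Z**3

deg(f) = 3.
Substitute x = X/Z, y = Y/Z into f, then multiply by Z^3.
  monomial 1·x^3·y^0 ↦ 1·X^3·Y^0·Z^0.
  monomial 3·x^2·y^1 ↦ 3·X^2·Y^1·Z^0.
  monomial 2·x^2·y^0 ↦ 2·X^2·Y^0·Z^1.
  monomial 1·x^1·y^1 ↦ 1·X^1·Y^1·Z^1.
  monomial -1·x^1·y^0 ↦ -1·X^1·Y^0·Z^2.
  monomial -1·x^0·y^3 ↦ -1·X^0·Y^3·Z^0.
  monomial 2·x^0·y^2 ↦ 2·X^0·Y^2·Z^1.
  monomial 2·x^0·y^1 ↦ 2·X^0·Y^1·Z^2.
  monomial -1·x^0·y^0 ↦ -1·X^0·Y^0·Z^3.
Collecting: F(X, Y, Z) = X**3 + 3*X**2*Y + 2*X**2*Z + X*Y*Z - X*Z**2 - Y**3 + 2*Y**2*Z + 2*Y*Z**2 - Z**3.


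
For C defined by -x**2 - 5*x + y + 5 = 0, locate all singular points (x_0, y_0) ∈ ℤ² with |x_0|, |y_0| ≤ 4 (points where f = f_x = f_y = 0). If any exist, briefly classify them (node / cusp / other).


No singular points in the scanned grid; C is smooth there.

Compute partial derivatives:
  f_x = -2*x - 5.
  f_y = 1.
f_y = 1 is a nonzero constant, so f_y never vanishes: no point (x, y) can satisfy f = f_x = f_y = 0. In particular no (x, y) ∈ {−4, ..., 4}² is singular; the curve is smooth.


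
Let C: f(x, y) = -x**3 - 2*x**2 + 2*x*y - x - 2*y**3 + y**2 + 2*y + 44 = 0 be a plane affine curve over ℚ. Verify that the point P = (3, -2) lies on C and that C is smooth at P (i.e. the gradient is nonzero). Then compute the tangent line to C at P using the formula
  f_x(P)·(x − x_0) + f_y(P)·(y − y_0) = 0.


Tangent line at P: -44*x - 20*y + 92 = 0.

Step 1: f(3, -2) = 0, so P lies on C.
Step 2: partial derivatives
  f_x(x, y) = -3*x**2 - 4*x + 2*y - 1, f_y(x, y) = 2*x - 6*y**2 + 2*y + 2.
  f_x(P) = -44, f_y(P) = -20 (gradient nonzero, so P is smooth).
Step 3: tangent line at P: -44·(x − 3) + -20·(y − -2) = 0.
Expanding: -44*x - 20*y + 92 = 0.


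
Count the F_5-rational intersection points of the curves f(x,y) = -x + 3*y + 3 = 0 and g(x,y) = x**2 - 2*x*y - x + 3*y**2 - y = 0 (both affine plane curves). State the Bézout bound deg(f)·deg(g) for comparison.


Common zeros: {(1, 1)}; count = 1; Bézout bound = 2.

deg(f) = 1, deg(g) = 2, so Bézout bound = 2.
Scan x ∈ F_5. For each x, list the y ∈ F_5 with f(x, y) ≡ 0 and those with g(x, y) ≡ 0 (mod 5); the common zeros in that column are the intersection.
  x = 0: f ≡ 0 at y ∈ {4}; g ≡ 0 at y ∈ {0, 2}; common: ∅.
  x = 1: f ≡ 0 at y ∈ {1}; g ≡ 0 at y ∈ {0, 1}; common: {1}.
  x = 2: f ≡ 0 at y ∈ {3}; g ≡ 0 at y ∈ {1, 4}; common: ∅.
  x = 3: f ≡ 0 at y ∈ {0}; g ≡ 0 at y ∈ ∅; common: ∅.
  x = 4: f ≡ 0 at y ∈ {2}; g ≡ 0 at y ∈ ∅; common: ∅.
Collecting: common zeros = {(1, 1)}, so the count is 1.
Comparison with the Bézout bound: 1 ≤ 2 = deg(f)·deg(g), as expected for curves with no common component (the affine F_5-count falls short of the bound because intersections may lie at infinity, over extension fields, or carry multiplicity).


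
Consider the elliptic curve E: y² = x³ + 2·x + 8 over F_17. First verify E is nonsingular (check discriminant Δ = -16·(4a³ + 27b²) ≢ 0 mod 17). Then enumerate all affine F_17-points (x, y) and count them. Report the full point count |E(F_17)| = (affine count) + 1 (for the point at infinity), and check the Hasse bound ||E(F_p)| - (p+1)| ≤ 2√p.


Affine points = {(0, 5), (0, 12), (6, 7), (6, 10), (7, 5), (7, 12), (8, 3), (8, 14), (10, 5), (10, 12), (11, 1), (11, 16), (12, 3), (12, 14), (13, 2), (13, 15), (14, 3), (14, 14), (15, 8), (15, 9)}; affine count = 20; |E(F_17)| = 21.

Discriminant check: Δ ∝ 4a³ + 27b² = 4·2³ + 27·8² = 4·8 + 27·64 ≡ 9 (mod 17). Nonzero ⇒ E is nonsingular.
For each x ∈ F_17, compute rhs = x³ + 2·x + 8 mod 17, then count y ∈ F_17 with y² ≡ rhs.
  x = 0: rhs = 8, matching y values: 5, 12 (2 points).
  x = 1: rhs = 11, matching y values: none (0 points).
  x = 2: rhs = 3, matching y values: none (0 points).
  x = 3: rhs = 7, matching y values: none (0 points).
  x = 4: rhs = 12, matching y values: none (0 points).
  x = 5: rhs = 7, matching y values: none (0 points).
  x = 6: rhs = 15, matching y values: 7, 10 (2 points).
  x = 7: rhs = 8, matching y values: 5, 12 (2 points).
  x = 8: rhs = 9, matching y values: 3, 14 (2 points).
  x = 9: rhs = 7, matching y values: none (0 points).
  x = 10: rhs = 8, matching y values: 5, 12 (2 points).
  x = 11: rhs = 1, matching y values: 1, 16 (2 points).
  x = 12: rhs = 9, matching y values: 3, 14 (2 points).
  x = 13: rhs = 4, matching y values: 2, 15 (2 points).
  x = 14: rhs = 9, matching y values: 3, 14 (2 points).
  x = 15: rhs = 13, matching y values: 8, 9 (2 points).
  x = 16: rhs = 5, matching y values: none (0 points).
Total affine count: 20.
Full point count |E(F_17)| = 20 + 1 = 21.
Hasse bound: |21 − (17+1)| = |3| = 3 ≤ 2√17 ≈ 8.2462 ✓.


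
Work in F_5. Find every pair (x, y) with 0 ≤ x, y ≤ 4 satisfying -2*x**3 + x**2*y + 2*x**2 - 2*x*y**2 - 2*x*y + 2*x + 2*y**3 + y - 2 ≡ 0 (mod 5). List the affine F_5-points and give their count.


Affine F_5-points: {(0, 3), (0, 4), (1, 0), (1, 1), (2, 3), (3, 3), (4, 0)}; count = 7.

For each of the 25 pairs (x, y) ∈ F_5², evaluate f(x, y) mod 5. Record the zeros.
  x = 0: [0↦3, 1↦1, 2↦1, 3↦0, 4↦0]  zeros at y ∈ {3, 4}
  x = 1: [0↦0, 1↦0, 2↦3, 3↦1, 4↦1]  zeros at y ∈ {0, 1}
  x = 2: [0↦4, 1↦3, 2↦1, 3↦0, 4↦2]  zeros at y ∈ {3}
  x = 3: [0↦3, 1↦3, 2↦3, 3↦0, 4↦1]  zeros at y ∈ {3}
  x = 4: [0↦0, 1↦3, 2↦2, 3↦4, 4↦1]  zeros at y ∈ {0}
Collecting zeros: affine points = {(0, 3), (0, 4), (1, 0), (1, 1), (2, 3), (3, 3), (4, 0)}.
Total count |C(F_5)_aff| = 7.


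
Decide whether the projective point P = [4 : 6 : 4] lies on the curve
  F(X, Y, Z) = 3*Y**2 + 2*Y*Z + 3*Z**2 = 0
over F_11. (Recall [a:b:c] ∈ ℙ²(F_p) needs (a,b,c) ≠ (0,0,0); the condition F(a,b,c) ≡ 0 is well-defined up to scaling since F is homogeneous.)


F(4,6,4) ≡ 6 (mod 11); P is NOT on the curve.

Evaluate F(4, 6, 4) term-by-term (mod 11).
  3*Y**2 ↦ 3·1·36·1 = 108
  2*Y*Z ↦ 2·1·6·4 = 48
  3*Z**2 ↦ 3·1·1·16 = 48
Sum: F(4, 6, 4) = (108) + (48) + (48) = 204.
Reducing mod 11: 204 ≡ 6 (mod 11).
Since F(a, b, c) ≡ 6 ≠ 0 (mod 11), P does NOT lie on the curve.


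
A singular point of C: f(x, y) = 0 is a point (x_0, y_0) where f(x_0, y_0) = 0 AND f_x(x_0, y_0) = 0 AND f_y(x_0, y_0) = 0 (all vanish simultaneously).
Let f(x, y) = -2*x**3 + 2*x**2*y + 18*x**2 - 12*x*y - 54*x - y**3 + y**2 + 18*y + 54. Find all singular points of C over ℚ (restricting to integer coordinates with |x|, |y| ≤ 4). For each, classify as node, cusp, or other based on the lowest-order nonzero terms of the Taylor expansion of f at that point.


Singular points: {(3, 0)}; classification: cusp.

Compute partial derivatives:
  f_x = -6*x**2 + 4*x*y + 36*x - 12*y - 54.
  f_y = 2*x**2 - 12*x - 3*y**2 + 2*y + 18.
Scan x_0 ∈ {−4, ..., 4}. For each x_0, f_y(x_0, y) is a polynomial in y; find its integer roots y ∈ {−4, ..., 4}, then test f_x and f at those candidates.
  x = -4: f_y(-4, y) = -3*y**2 + 2*y + 98; no integer root y with |y| ≤ 4.
  x = -3: f_y(-3, y) = -3*y**2 + 2*y + 72; no integer root y with |y| ≤ 4.
  x = -2: f_y(-2, y) = -3*y**2 + 2*y + 50; no integer root y with |y| ≤ 4.
  x = -1: f_y(-1, y) = -3*y**2 + 2*y + 32; no integer root y with |y| ≤ 4.
  x = 0: f_y(0, y) = -3*y**2 + 2*y + 18; no integer root y with |y| ≤ 4.
  x = 1: f_y(1, y) = -3*y**2 + 2*y + 8; vanishes at y ∈ {2}. (1, 2): f_x = -40 ≠ 0.
  x = 2: f_y(2, y) = -3*y**2 + 2*y + 2; no integer root y with |y| ≤ 4.
  x = 3: f_y(3, y) = -3*y**2 + 2*y; vanishes at y ∈ {0}. (3, 0): f_x = 0, f = 0 — SINGULAR.
  x = 4: f_y(4, y) = -3*y**2 + 2*y + 2; no integer root y with |y| ≤ 4.
Only singular point on the grid: (3, 0).
Classify: substitute x = 3 + u, y = 0 + v and expand: f = -2*u**3 + 2*u**2*v - v**3 + v**2.
No constant or linear terms (consistent with a singular point). Quadratic part: v**2. Cubic part: -2*u**3 + 2*u**2*v - v**3.
The quadratic part v**2 is a perfect square, so there is a single (double) tangent line v = 0, i.e. y = 0. Restricting the cubic part to that line (v = 0) leaves -2*u**3 ≠ 0, so f is not divisible by v and the branch is v² ≈ 2*u**3 to lowest order — this is a cusp.
Classification: cusp.


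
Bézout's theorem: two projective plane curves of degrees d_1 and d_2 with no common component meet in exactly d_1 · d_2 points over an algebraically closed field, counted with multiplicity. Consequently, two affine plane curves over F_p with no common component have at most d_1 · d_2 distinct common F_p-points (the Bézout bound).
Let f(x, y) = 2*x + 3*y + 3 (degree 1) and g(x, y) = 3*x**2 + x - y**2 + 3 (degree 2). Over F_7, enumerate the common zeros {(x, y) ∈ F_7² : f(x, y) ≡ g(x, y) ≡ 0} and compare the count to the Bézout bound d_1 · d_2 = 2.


Common zeros: ∅; count = 0; Bézout bound = 2.

deg(f) = 1, deg(g) = 2, so Bézout bound = 2.
Scan x ∈ F_7. For each x, list the y ∈ F_7 with f(x, y) ≡ 0 and those with g(x, y) ≡ 0 (mod 7); the common zeros in that column are the intersection.
  x = 0: f ≡ 0 at y ∈ {6}; g ≡ 0 at y ∈ ∅; common: ∅.
  x = 1: f ≡ 0 at y ∈ {3}; g ≡ 0 at y ∈ {0}; common: ∅.
  x = 2: f ≡ 0 at y ∈ {0}; g ≡ 0 at y ∈ ∅; common: ∅.
  x = 3: f ≡ 0 at y ∈ {4}; g ≡ 0 at y ∈ ∅; common: ∅.
  x = 4: f ≡ 0 at y ∈ {1}; g ≡ 0 at y ∈ ∅; common: ∅.
  x = 5: f ≡ 0 at y ∈ {5}; g ≡ 0 at y ∈ ∅; common: ∅.
  x = 6: f ≡ 0 at y ∈ {2}; g ≡ 0 at y ∈ ∅; common: ∅.
Collecting: common zeros = ∅, so the count is 0.
Comparison with the Bézout bound: 0 ≤ 2 = deg(f)·deg(g), as expected for curves with no common component (the affine F_7-count falls short of the bound because intersections may lie at infinity, over extension fields, or carry multiplicity).


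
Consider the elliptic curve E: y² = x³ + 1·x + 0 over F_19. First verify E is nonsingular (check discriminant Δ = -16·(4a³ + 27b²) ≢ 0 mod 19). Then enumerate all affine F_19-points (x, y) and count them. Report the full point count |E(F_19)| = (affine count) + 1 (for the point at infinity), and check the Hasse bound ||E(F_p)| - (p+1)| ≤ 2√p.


Affine points = {(0, 0), (3, 7), (3, 12), (4, 7), (4, 12), (5, 4), (5, 15), (8, 8), (8, 11), (9, 4), (9, 15), (12, 7), (12, 12), (13, 5), (13, 14), (17, 3), (17, 16), (18, 6), (18, 13)}; affine count = 19; |E(F_19)| = 20.

Discriminant check: Δ ∝ 4a³ + 27b² = 4·1³ + 27·0² = 4·1 + 27·0 ≡ 4 (mod 19). Nonzero ⇒ E is nonsingular.
For each x ∈ F_19, compute rhs = x³ + 1·x + 0 mod 19, then count y ∈ F_19 with y² ≡ rhs.
  x = 0: rhs = 0, matching y values: 0 (1 points).
  x = 1: rhs = 2, matching y values: none (0 points).
  x = 2: rhs = 10, matching y values: none (0 points).
  x = 3: rhs = 11, matching y values: 7, 12 (2 points).
  x = 4: rhs = 11, matching y values: 7, 12 (2 points).
  x = 5: rhs = 16, matching y values: 4, 15 (2 points).
  x = 6: rhs = 13, matching y values: none (0 points).
  x = 7: rhs = 8, matching y values: none (0 points).
  x = 8: rhs = 7, matching y values: 8, 11 (2 points).
  x = 9: rhs = 16, matching y values: 4, 15 (2 points).
  x = 10: rhs = 3, matching y values: none (0 points).
  x = 11: rhs = 12, matching y values: none (0 points).
  x = 12: rhs = 11, matching y values: 7, 12 (2 points).
  x = 13: rhs = 6, matching y values: 5, 14 (2 points).
  x = 14: rhs = 3, matching y values: none (0 points).
  x = 15: rhs = 8, matching y values: none (0 points).
  x = 16: rhs = 8, matching y values: none (0 points).
  x = 17: rhs = 9, matching y values: 3, 16 (2 points).
  x = 18: rhs = 17, matching y values: 6, 13 (2 points).
Total affine count: 19.
Full point count |E(F_19)| = 19 + 1 = 20.
Hasse bound: |20 − (19+1)| = |0| = 0 ≤ 2√19 ≈ 8.7178 ✓.


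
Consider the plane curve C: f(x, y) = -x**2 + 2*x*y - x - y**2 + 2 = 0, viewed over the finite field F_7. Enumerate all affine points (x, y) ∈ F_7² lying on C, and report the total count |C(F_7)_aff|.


Affine F_7-points: {(0, 3), (0, 4), (1, 0), (1, 2), (2, 2), (5, 0), (5, 3)}; count = 7.

For each of the 49 pairs (x, y) ∈ F_7², evaluate f(x, y) mod 7. Record the zeros.
  x = 0: [0↦2, 1↦1, 2↦5, 3↦0, 4↦0, 5↦5, 6↦1]  zeros at y ∈ {3, 4}
  x = 1: [0↦0, 1↦1, 2↦0, 3↦4, 4↦6, 5↦6, 6↦4]  zeros at y ∈ {0, 2}
  x = 2: [0↦3, 1↦6, 2↦0, 3↦6, 4↦3, 5↦5, 6↦5]  zeros at y ∈ {2}
  x = 3: [0↦4, 1↦2, 2↦5, 3↦6, 4↦5, 5↦2, 6↦4]  zeros at y ∈ ∅
  x = 4: [0↦3, 1↦3, 2↦1, 3↦4, 4↦5, 5↦4, 6↦1]  zeros at y ∈ ∅
  x = 5: [0↦0, 1↦2, 2↦2, 3↦0, 4↦3, 5↦4, 6↦3]  zeros at y ∈ {0, 3}
  x = 6: [0↦2, 1↦6, 2↦1, 3↦1, 4↦6, 5↦2, 6↦3]  zeros at y ∈ ∅
Collecting zeros: affine points = {(0, 3), (0, 4), (1, 0), (1, 2), (2, 2), (5, 0), (5, 3)}.
Total count |C(F_7)_aff| = 7.


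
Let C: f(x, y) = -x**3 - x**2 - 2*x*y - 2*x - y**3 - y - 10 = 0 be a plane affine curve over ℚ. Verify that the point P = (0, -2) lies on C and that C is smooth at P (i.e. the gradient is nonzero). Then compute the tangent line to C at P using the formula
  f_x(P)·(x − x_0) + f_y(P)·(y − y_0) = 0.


Tangent line at P: 2*x - 13*y - 26 = 0.

Step 1: f(0, -2) = 0, so P lies on C.
Step 2: partial derivatives
  f_x(x, y) = -3*x**2 - 2*x - 2*y - 2, f_y(x, y) = -2*x - 3*y**2 - 1.
  f_x(P) = 2, f_y(P) = -13 (gradient nonzero, so P is smooth).
Step 3: tangent line at P: 2·(x − 0) + -13·(y − -2) = 0.
Expanding: 2*x - 13*y - 26 = 0.


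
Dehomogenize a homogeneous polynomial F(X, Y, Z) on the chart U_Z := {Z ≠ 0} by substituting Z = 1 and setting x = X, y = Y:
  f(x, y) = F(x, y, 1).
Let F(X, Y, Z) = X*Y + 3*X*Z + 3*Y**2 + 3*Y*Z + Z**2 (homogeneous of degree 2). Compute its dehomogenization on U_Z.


f(x, y) = x*y + 3*x + 3*y**2 + 3*y + 1

On U_Z we set Z = 1. Each monomial c·X^i·Y^j·Z^k in F becomes c·x^i·y^j·1^k = c·x^i·y^j.
Substituting Z = 1: F(X, Y, 1) = x*y + 3*x + 3*y**2 + 3*y + 1.
Note: deg(f) ≤ deg(F) = 2; strict inequality happens when F is divisible by Z (lost terms).


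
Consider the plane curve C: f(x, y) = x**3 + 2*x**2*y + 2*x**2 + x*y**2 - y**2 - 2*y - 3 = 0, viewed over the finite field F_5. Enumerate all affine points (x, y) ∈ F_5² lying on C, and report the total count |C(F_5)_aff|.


Affine F_5-points: {(1, 0), (1, 1), (1, 2), (1, 3), (1, 4), (2, 1), (2, 3), (3, 1), (4, 2), (4, 3)}; count = 10.

For each of the 25 pairs (x, y) ∈ F_5², evaluate f(x, y) mod 5. Record the zeros.
  x = 0: [0↦2, 1↦4, 2↦4, 3↦2, 4↦3]  zeros at y ∈ ∅
  x = 1: [0↦0, 1↦0, 2↦0, 3↦0, 4↦0]  zeros at y ∈ {0, 1, 2, 3, 4}
  x = 2: [0↦3, 1↦0, 2↦4, 3↦0, 4↦3]  zeros at y ∈ {1, 3}
  x = 3: [0↦2, 1↦0, 2↦2, 3↦3, 4↦3]  zeros at y ∈ {1}
  x = 4: [0↦3, 1↦1, 2↦0, 3↦0, 4↦1]  zeros at y ∈ {2, 3}
Collecting zeros: affine points = {(1, 0), (1, 1), (1, 2), (1, 3), (1, 4), (2, 1), (2, 3), (3, 1), (4, 2), (4, 3)}.
Total count |C(F_5)_aff| = 10.


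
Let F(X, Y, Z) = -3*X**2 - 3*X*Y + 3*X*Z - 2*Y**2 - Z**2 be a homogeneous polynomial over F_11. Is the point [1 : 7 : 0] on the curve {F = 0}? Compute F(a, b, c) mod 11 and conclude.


F(1,7,0) ≡ 10 (mod 11); P is NOT on the curve.

Evaluate F(1, 7, 0) term-by-term (mod 11).
  -3*X**2 ↦ -3·1·1·1 = -3
  -3*X*Y ↦ -3·1·7·1 = -21
  3*X*Z ↦ 3·1·1·0 = 0
  -2*Y**2 ↦ -2·1·49·1 = -98
  -Z**2 ↦ -1·1·1·0 = 0
Sum: F(1, 7, 0) = (-3) + (-21) + (0) + (-98) + (0) = -122.
Reducing mod 11: -122 ≡ 10 (mod 11).
Since F(a, b, c) ≡ 10 ≠ 0 (mod 11), P does NOT lie on the curve.


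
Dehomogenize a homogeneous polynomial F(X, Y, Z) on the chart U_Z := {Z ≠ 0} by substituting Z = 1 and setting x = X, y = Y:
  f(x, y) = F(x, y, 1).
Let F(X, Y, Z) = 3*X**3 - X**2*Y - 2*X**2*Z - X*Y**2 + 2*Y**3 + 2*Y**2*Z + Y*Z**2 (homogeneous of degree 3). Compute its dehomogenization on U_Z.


f(x, y) = 3*x**3 - x**2*y - 2*x**2 - x*y**2 + 2*y**3 + 2*y**2 + y

On U_Z we set Z = 1. Each monomial c·X^i·Y^j·Z^k in F becomes c·x^i·y^j·1^k = c·x^i·y^j.
Substituting Z = 1: F(X, Y, 1) = 3*x**3 - x**2*y - 2*x**2 - x*y**2 + 2*y**3 + 2*y**2 + y.
Note: deg(f) ≤ deg(F) = 3; strict inequality happens when F is divisible by Z (lost terms).


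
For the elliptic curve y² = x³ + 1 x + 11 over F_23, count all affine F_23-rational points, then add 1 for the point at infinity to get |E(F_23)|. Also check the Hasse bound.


Affine points = {(1, 6), (1, 17), (3, 8), (3, 15), (5, 7), (5, 16), (6, 7), (6, 16), (7, 4), (7, 19), (8, 5), (8, 18), (9, 6), (9, 17), (10, 3), (10, 20), (12, 7), (12, 16), (13, 6), (13, 17), (14, 3), (14, 20), (16, 11), (16, 12), (19, 9), (19, 14), (20, 2), (20, 21), (21, 1), (21, 22), (22, 3), (22, 20)}; affine count = 32; |E(F_23)| = 33.

Discriminant check: Δ ∝ 4a³ + 27b² = 4·1³ + 27·11² = 4·1 + 27·121 ≡ 5 (mod 23). Nonzero ⇒ E is nonsingular.
For each x ∈ F_23, compute rhs = x³ + 1·x + 11 mod 23, then count y ∈ F_23 with y² ≡ rhs.
  x = 0: rhs = 11, matching y values: none (0 points).
  x = 1: rhs = 13, matching y values: 6, 17 (2 points).
  x = 2: rhs = 21, matching y values: none (0 points).
  x = 3: rhs = 18, matching y values: 8, 15 (2 points).
  x = 4: rhs = 10, matching y values: none (0 points).
  x = 5: rhs = 3, matching y values: 7, 16 (2 points).
  x = 6: rhs = 3, matching y values: 7, 16 (2 points).
  x = 7: rhs = 16, matching y values: 4, 19 (2 points).
  x = 8: rhs = 2, matching y values: 5, 18 (2 points).
  x = 9: rhs = 13, matching y values: 6, 17 (2 points).
  x = 10: rhs = 9, matching y values: 3, 20 (2 points).
  x = 11: rhs = 19, matching y values: none (0 points).
  x = 12: rhs = 3, matching y values: 7, 16 (2 points).
  x = 13: rhs = 13, matching y values: 6, 17 (2 points).
  x = 14: rhs = 9, matching y values: 3, 20 (2 points).
  x = 15: rhs = 20, matching y values: none (0 points).
  x = 16: rhs = 6, matching y values: 11, 12 (2 points).
  x = 17: rhs = 19, matching y values: none (0 points).
  x = 18: rhs = 19, matching y values: none (0 points).
  x = 19: rhs = 12, matching y values: 9, 14 (2 points).
  x = 20: rhs = 4, matching y values: 2, 21 (2 points).
  x = 21: rhs = 1, matching y values: 1, 22 (2 points).
  x = 22: rhs = 9, matching y values: 3, 20 (2 points).
Total affine count: 32.
Full point count |E(F_23)| = 32 + 1 = 33.
Hasse bound: |33 − (23+1)| = |9| = 9 ≤ 2√23 ≈ 9.5917 ✓.


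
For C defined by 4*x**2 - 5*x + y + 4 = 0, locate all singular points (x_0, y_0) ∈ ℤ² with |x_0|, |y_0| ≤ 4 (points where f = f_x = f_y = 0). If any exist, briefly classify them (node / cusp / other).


No singular points in the scanned grid; C is smooth there.

Compute partial derivatives:
  f_x = 8*x - 5.
  f_y = 1.
f_y = 1 is a nonzero constant, so f_y never vanishes: no point (x, y) can satisfy f = f_x = f_y = 0. In particular no (x, y) ∈ {−4, ..., 4}² is singular; the curve is smooth.


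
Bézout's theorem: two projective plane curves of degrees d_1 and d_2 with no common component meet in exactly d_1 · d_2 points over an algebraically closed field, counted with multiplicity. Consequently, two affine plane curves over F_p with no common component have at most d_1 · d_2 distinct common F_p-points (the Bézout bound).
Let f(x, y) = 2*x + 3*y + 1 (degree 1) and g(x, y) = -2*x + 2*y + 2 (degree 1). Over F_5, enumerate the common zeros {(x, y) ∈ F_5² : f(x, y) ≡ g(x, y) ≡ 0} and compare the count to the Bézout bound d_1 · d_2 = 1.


Common zeros: ∅; count = 0; Bézout bound = 1.

deg(f) = 1, deg(g) = 1, so Bézout bound = 1.
Scan x ∈ F_5. For each x, list the y ∈ F_5 with f(x, y) ≡ 0 and those with g(x, y) ≡ 0 (mod 5); the common zeros in that column are the intersection.
  x = 0: f ≡ 0 at y ∈ {3}; g ≡ 0 at y ∈ {4}; common: ∅.
  x = 1: f ≡ 0 at y ∈ {4}; g ≡ 0 at y ∈ {0}; common: ∅.
  x = 2: f ≡ 0 at y ∈ {0}; g ≡ 0 at y ∈ {1}; common: ∅.
  x = 3: f ≡ 0 at y ∈ {1}; g ≡ 0 at y ∈ {2}; common: ∅.
  x = 4: f ≡ 0 at y ∈ {2}; g ≡ 0 at y ∈ {3}; common: ∅.
Collecting: common zeros = ∅, so the count is 0.
Comparison with the Bézout bound: 0 ≤ 1 = deg(f)·deg(g), as expected for curves with no common component (the affine F_5-count falls short of the bound because intersections may lie at infinity, over extension fields, or carry multiplicity).


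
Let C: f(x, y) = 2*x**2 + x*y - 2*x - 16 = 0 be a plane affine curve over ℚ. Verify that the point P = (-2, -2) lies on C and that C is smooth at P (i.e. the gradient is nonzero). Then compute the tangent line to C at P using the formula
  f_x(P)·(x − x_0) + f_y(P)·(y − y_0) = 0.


Tangent line at P: -12*x - 2*y - 28 = 0.

Step 1: f(-2, -2) = 0, so P lies on C.
Step 2: partial derivatives
  f_x(x, y) = 4*x + y - 2, f_y(x, y) = x.
  f_x(P) = -12, f_y(P) = -2 (gradient nonzero, so P is smooth).
Step 3: tangent line at P: -12·(x − -2) + -2·(y − -2) = 0.
Expanding: -12*x - 2*y - 28 = 0.


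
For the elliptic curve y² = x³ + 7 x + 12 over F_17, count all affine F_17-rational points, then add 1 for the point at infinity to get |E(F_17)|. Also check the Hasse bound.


Affine points = {(2, 0), (3, 3), (3, 14), (4, 6), (4, 11), (5, 6), (5, 11), (6, 7), (6, 10), (7, 8), (7, 9), (8, 6), (8, 11), (11, 3), (11, 14), (14, 7), (14, 10), (16, 2), (16, 15)}; affine count = 19; |E(F_17)| = 20.

Discriminant check: Δ ∝ 4a³ + 27b² = 4·7³ + 27·12² = 4·343 + 27·144 ≡ 7 (mod 17). Nonzero ⇒ E is nonsingular.
For each x ∈ F_17, compute rhs = x³ + 7·x + 12 mod 17, then count y ∈ F_17 with y² ≡ rhs.
  x = 0: rhs = 12, matching y values: none (0 points).
  x = 1: rhs = 3, matching y values: none (0 points).
  x = 2: rhs = 0, matching y values: 0 (1 points).
  x = 3: rhs = 9, matching y values: 3, 14 (2 points).
  x = 4: rhs = 2, matching y values: 6, 11 (2 points).
  x = 5: rhs = 2, matching y values: 6, 11 (2 points).
  x = 6: rhs = 15, matching y values: 7, 10 (2 points).
  x = 7: rhs = 13, matching y values: 8, 9 (2 points).
  x = 8: rhs = 2, matching y values: 6, 11 (2 points).
  x = 9: rhs = 5, matching y values: none (0 points).
  x = 10: rhs = 11, matching y values: none (0 points).
  x = 11: rhs = 9, matching y values: 3, 14 (2 points).
  x = 12: rhs = 5, matching y values: none (0 points).
  x = 13: rhs = 5, matching y values: none (0 points).
  x = 14: rhs = 15, matching y values: 7, 10 (2 points).
  x = 15: rhs = 7, matching y values: none (0 points).
  x = 16: rhs = 4, matching y values: 2, 15 (2 points).
Total affine count: 19.
Full point count |E(F_17)| = 19 + 1 = 20.
Hasse bound: |20 − (17+1)| = |2| = 2 ≤ 2√17 ≈ 8.2462 ✓.
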